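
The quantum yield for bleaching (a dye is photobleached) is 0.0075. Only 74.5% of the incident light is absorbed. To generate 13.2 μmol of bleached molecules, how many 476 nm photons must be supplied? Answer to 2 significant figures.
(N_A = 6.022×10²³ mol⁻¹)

1.4×10²¹ photons

Product: 13.2 μmol = 1.32×10⁻⁵ mol.
Photons that must be absorbed: 1.32×10⁻⁵ / 0.0075 = 0.001760 mol.
Incident photons needed: 0.001760 / 0.745 = 0.002362 mol.
Photon count: 0.002362 × 6.022×10²³ = 1.4×10²¹.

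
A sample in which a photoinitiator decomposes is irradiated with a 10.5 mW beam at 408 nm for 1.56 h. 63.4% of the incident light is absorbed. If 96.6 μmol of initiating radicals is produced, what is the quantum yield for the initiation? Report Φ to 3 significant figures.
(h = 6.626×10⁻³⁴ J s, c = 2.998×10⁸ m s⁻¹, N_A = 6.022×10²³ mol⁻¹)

Product: 96.6 μmol = 9.66×10⁻⁵ mol.
Photon energy at 408 nm: hc/λ = (6.626×10⁻³⁴)(2.998×10⁸)/(408×10⁻⁹) = 4.869×10⁻¹⁹ J.
Energy delivered: (10.5 mW)(5616 s) = 58.97 J.
Photons incident: 58.97 / 4.869×10⁻¹⁹ = 1.211×10²⁰, i.e. 1.211×10²⁰/6.022×10²³ = 2.011×10⁻⁴ mol.
Photons absorbed: 0.634 × 2.011×10⁻⁴ = 1.275×10⁻⁴ mol.
Φ = 9.66×10⁻⁵ mol / 1.275×10⁻⁴ mol photons = 0.758.

Φ = 0.758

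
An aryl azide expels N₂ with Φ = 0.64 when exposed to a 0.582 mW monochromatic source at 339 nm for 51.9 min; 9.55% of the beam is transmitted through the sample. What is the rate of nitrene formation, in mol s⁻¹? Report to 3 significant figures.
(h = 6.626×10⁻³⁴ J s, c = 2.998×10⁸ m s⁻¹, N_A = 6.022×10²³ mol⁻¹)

9.55×10⁻¹⁰ mol s⁻¹

Photon energy at 339 nm: hc/λ = (6.626×10⁻³⁴)(2.998×10⁸)/(339×10⁻⁹) = 5.860×10⁻¹⁹ J.
Energy delivered: (0.582 mW)(3114 s) = 1.812 J.
Photons incident: 1.812 / 5.860×10⁻¹⁹ = 3.092×10¹⁸, i.e. 3.092×10¹⁸/6.022×10²³ = 5.135×10⁻⁶ mol.
Fraction absorbed: 1 − 9.55/100 = 0.9045.
Photons absorbed: 0.9045 × 5.135×10⁻⁶ = 4.645×10⁻⁶ mol.
Product formed: 0.64 × 4.645×10⁻⁶ = 2.973×10⁻⁶ mol.
Rate: 2.973×10⁻⁶ / 3114 s = 9.55×10⁻¹⁰ mol s⁻¹.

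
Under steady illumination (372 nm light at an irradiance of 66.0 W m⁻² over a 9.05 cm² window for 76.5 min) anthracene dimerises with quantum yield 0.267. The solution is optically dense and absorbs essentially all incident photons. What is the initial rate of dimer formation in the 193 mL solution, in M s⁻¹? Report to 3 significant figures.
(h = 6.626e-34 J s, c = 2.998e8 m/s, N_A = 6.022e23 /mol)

Photon energy at 372 nm: hc/λ = (6.626e-34)(2.998e8)/(372e-9) = 5.340e-19 J.
Energy delivered: (66.0 W m⁻²)(9.05e-4 m²)(4590 s) = 274.2 J.
Photons incident: 274.2 / 5.340e-19 = 5.135e20, i.e. 5.135e20/6.022e23 = 8.527e-4 mol.
Product formed: 0.267 × 8.527e-4 = 2.277e-4 mol.
Rate: 2.277e-4 mol / (4590 s × 0.193 L) = 2.57e-7 M s⁻¹.

2.57e-7 M s⁻¹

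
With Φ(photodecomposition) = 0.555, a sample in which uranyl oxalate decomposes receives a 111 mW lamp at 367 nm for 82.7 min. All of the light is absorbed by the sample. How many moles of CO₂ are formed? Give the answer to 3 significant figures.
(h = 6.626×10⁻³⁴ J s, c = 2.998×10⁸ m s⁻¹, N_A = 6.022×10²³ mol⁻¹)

Photon energy at 367 nm: hc/λ = (6.626×10⁻³⁴)(2.998×10⁸)/(367×10⁻⁹) = 5.413×10⁻¹⁹ J.
Energy delivered: (111 mW)(4962 s) = 550.8 J.
Photons incident: 550.8 / 5.413×10⁻¹⁹ = 1.018×10²¹, i.e. 1.018×10²¹/6.022×10²³ = 0.001690 mol.
Product: Φ × n_abs = 0.555 × 0.001690 = 9.380×10⁻⁴ mol.

9.38×10⁻⁴ mol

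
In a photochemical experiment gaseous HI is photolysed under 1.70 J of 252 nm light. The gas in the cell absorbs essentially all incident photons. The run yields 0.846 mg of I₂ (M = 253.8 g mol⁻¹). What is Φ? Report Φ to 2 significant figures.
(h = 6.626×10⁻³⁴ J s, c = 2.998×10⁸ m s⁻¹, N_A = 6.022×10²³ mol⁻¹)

Φ = 0.93

Product: 0.846 mg / 253.8 g mol⁻¹ = 3.333×10⁻⁶ mol.
Photon energy at 252 nm: hc/λ = (6.626×10⁻³⁴)(2.998×10⁸)/(252×10⁻⁹) = 7.883×10⁻¹⁹ J.
Photons incident: 1.70 / 7.883×10⁻¹⁹ = 2.157×10¹⁸, i.e. 2.157×10¹⁸/6.022×10²³ = 3.582×10⁻⁶ mol.
Φ = 3.333×10⁻⁶ mol / 3.582×10⁻⁶ mol photons = 0.93.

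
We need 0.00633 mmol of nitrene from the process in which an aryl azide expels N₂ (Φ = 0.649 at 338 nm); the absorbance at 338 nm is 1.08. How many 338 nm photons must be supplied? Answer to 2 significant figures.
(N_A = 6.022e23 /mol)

Product: 0.00633 mmol = 6.33e-6 mol.
Photons that must be absorbed: 6.33e-6 / 0.649 = 9.753e-6 mol.
Fraction absorbed: 1 − 10^(−1.08) = 0.9168.
Incident photons needed: 9.753e-6 / 0.9168 = 1.064e-5 mol.
Photon count: 1.064e-5 × 6.022e23 = 6.4e18.

6.4e18 photons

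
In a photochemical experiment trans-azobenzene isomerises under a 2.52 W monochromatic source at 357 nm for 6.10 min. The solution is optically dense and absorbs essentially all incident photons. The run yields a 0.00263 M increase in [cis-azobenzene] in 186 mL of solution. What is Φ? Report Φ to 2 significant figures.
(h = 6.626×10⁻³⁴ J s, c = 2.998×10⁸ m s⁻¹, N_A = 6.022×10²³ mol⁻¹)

Product: (0.00263 M)(0.186 L) = 4.892×10⁻⁴ mol.
Photon energy at 357 nm: hc/λ = (6.626×10⁻³⁴)(2.998×10⁸)/(357×10⁻⁹) = 5.564×10⁻¹⁹ J.
Energy delivered: (2.52 W)(366 s) = 922.3 J.
Photons incident: 922.3 / 5.564×10⁻¹⁹ = 1.658×10²¹, i.e. 1.658×10²¹/6.022×10²³ = 0.002753 mol.
Φ = 4.892×10⁻⁴ mol / 0.002753 mol photons = 0.18.

Φ = 0.18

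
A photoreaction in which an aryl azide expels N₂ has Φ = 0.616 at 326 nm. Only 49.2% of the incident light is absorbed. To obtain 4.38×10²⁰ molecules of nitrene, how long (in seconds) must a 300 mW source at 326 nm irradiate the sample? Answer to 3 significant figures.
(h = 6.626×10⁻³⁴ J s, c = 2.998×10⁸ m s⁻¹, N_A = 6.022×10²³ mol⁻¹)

t ≈ 2940 s

Product: 4.38×10²⁰ / 6.022×10²³ = 7.273×10⁻⁴ mol.
Photons that must be absorbed: 7.273×10⁻⁴ / 0.616 = 0.001181 mol.
Incident photons needed: 0.001181 / 0.492 = 0.002400 mol.
Photon energy: hc/λ = 6.093×10⁻¹⁹ J; per mole, 3.669×10⁵ J mol⁻¹.
Energy required: 0.002400 × 3.669×10⁵ = 880.6 J.
Time: 880.6 J / 0.3 W = 2940 s.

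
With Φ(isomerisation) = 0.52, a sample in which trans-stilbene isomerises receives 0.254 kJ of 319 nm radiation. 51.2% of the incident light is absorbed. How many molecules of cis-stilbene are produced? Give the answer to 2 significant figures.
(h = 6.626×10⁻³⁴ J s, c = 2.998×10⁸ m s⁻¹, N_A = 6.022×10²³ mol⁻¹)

Photon energy at 319 nm: hc/λ = (6.626×10⁻³⁴)(2.998×10⁸)/(319×10⁻⁹) = 6.227×10⁻¹⁹ J.
Incident energy: 0.254 kJ = 254 J.
Photons incident: 254 / 6.227×10⁻¹⁹ = 4.079×10²⁰, i.e. 4.079×10²⁰/6.022×10²³ = 6.773×10⁻⁴ mol.
Photons absorbed: 0.512 × 6.773×10⁻⁴ = 3.468×10⁻⁴ mol.
Product: Φ × n_abs = 0.52 × 3.468×10⁻⁴ = 1.803×10⁻⁴ mol.
As a count: 1.803×10⁻⁴ × 6.022×10²³ = 1.1×10²⁰.

1.1×10²⁰ molecules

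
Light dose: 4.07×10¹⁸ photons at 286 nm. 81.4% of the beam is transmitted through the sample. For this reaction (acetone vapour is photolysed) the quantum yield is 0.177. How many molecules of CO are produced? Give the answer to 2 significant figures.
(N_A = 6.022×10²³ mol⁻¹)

1.3×10¹⁷ molecules

Moles of photons: 4.07×10¹⁸ / 6.022×10²³ = 6.759×10⁻⁶ mol.
Fraction absorbed: 1 − 81.4/100 = 0.1860.
Photons absorbed: 0.1860 × 6.759×10⁻⁶ = 1.257×10⁻⁶ mol.
Product: Φ × n_abs = 0.177 × 1.257×10⁻⁶ = 2.225×10⁻⁷ mol.
As a count: 2.225×10⁻⁷ × 6.022×10²³ = 1.3×10¹⁷.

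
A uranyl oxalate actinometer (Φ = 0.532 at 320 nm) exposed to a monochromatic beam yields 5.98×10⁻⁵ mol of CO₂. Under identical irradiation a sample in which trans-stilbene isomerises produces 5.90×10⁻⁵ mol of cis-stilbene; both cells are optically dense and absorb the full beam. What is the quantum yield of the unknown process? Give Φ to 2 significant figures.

Φ = 0.52

Photons absorbed by the actinometer: 5.98×10⁻⁵ / 0.532 = 1.124×10⁻⁴ mol.
Φ(unknown) = 5.90×10⁻⁵ / 1.124×10⁻⁴ = 0.52.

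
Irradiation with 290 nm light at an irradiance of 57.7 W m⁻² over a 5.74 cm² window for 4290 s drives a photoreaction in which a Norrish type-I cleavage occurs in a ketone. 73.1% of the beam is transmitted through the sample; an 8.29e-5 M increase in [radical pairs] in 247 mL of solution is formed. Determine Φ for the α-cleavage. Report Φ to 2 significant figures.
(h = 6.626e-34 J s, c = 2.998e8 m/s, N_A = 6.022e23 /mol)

Φ = 0.22

Product: (8.29e-5 M)(0.247 L) = 2.048e-5 mol.
Photon energy at 290 nm: hc/λ = (6.626e-34)(2.998e8)/(290e-9) = 6.850e-19 J.
Energy delivered: (57.7 W m⁻²)(5.74e-4 m²)(4290 s) = 142.1 J.
Photons incident: 142.1 / 6.850e-19 = 2.074e20, i.e. 2.074e20/6.022e23 = 3.444e-4 mol.
Fraction absorbed: 1 − 73.1/100 = 0.2690.
Photons absorbed: 0.2690 × 3.444e-4 = 9.264e-5 mol.
Φ = 2.048e-5 mol / 9.264e-5 mol photons = 0.22.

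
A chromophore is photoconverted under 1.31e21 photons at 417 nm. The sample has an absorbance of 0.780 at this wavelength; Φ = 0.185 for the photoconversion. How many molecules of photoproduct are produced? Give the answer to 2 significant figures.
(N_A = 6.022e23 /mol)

Moles of photons: 1.31e21 / 6.022e23 = 0.002175 mol.
Fraction absorbed: 1 − 10^(−0.780) = 0.8340.
Photons absorbed: 0.8340 × 0.002175 = 0.001814 mol.
Product: Φ × n_abs = 0.185 × 0.001814 = 3.356e-4 mol.
As a count: 3.356e-4 × 6.022e23 = 2.0e20.

2.0e20 molecules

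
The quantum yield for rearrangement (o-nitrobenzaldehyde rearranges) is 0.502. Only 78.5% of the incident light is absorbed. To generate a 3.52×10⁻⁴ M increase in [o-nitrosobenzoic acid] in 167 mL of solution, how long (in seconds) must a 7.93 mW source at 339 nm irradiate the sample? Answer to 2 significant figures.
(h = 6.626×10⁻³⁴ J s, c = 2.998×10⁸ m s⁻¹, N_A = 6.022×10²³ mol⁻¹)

Product: (3.52×10⁻⁴ M)(0.167 L) = 5.878×10⁻⁵ mol.
Photons that must be absorbed: 5.878×10⁻⁵ / 0.502 = 1.171×10⁻⁴ mol.
Incident photons needed: 1.171×10⁻⁴ / 0.785 = 1.492×10⁻⁴ mol.
Photon energy: hc/λ = 5.860×10⁻¹⁹ J; per mole, 3.529×10⁵ J mol⁻¹.
Energy required: 1.492×10⁻⁴ × 3.529×10⁵ = 52.65 J.
Time: 52.65 J / 0.00793 W = 6600 s.

t ≈ 6600 s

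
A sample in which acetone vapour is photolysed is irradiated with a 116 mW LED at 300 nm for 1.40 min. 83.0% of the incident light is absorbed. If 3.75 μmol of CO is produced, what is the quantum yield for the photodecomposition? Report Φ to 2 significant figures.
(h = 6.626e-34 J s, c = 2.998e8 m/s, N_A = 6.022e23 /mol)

Product: 3.75 μmol = 3.75e-6 mol.
Photon energy at 300 nm: hc/λ = (6.626e-34)(2.998e8)/(300e-9) = 6.622e-19 J.
Energy delivered: (116 mW)(84 s) = 9.744 J.
Photons incident: 9.744 / 6.622e-19 = 1.471e19, i.e. 1.471e19/6.022e23 = 2.443e-5 mol.
Photons absorbed: 0.830 × 2.443e-5 = 2.028e-5 mol.
Φ = 3.75e-6 mol / 2.028e-5 mol photons = 0.18.

Φ = 0.18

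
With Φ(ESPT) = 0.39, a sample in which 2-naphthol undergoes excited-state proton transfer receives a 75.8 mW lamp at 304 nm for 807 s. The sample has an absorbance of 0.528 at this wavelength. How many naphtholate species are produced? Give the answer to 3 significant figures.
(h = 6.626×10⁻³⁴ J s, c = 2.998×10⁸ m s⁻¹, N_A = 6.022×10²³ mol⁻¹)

Photon energy at 304 nm: hc/λ = (6.626×10⁻³⁴)(2.998×10⁸)/(304×10⁻⁹) = 6.534×10⁻¹⁹ J.
Energy delivered: (75.8 mW)(807 s) = 61.17 J.
Photons incident: 61.17 / 6.534×10⁻¹⁹ = 9.362×10¹⁹, i.e. 9.362×10¹⁹/6.022×10²³ = 1.555×10⁻⁴ mol.
Fraction absorbed: 1 − 10^(−0.528) = 0.7035.
Photons absorbed: 0.7035 × 1.555×10⁻⁴ = 1.094×10⁻⁴ mol.
Product: Φ × n_abs = 0.39 × 1.094×10⁻⁴ = 4.267×10⁻⁵ mol.
As a count: 4.267×10⁻⁵ × 6.022×10²³ = 2.57×10¹⁹.

2.57×10¹⁹ species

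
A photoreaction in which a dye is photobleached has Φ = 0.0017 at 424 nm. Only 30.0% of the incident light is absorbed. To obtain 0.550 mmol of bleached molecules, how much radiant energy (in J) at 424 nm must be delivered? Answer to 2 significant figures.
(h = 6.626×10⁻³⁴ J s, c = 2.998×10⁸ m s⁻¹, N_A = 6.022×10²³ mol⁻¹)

3.0×10⁵ J

Product: 0.550 mmol = 5.50×10⁻⁴ mol.
Photons that must be absorbed: 5.50×10⁻⁴ / 0.0017 = 0.3235 mol.
Incident photons needed: 0.3235 / 0.300 = 1.078 mol.
Photon energy: hc/λ = 4.685×10⁻¹⁹ J; per mole, 2.821×10⁵ J mol⁻¹.
Energy required: 1.078 × 2.821×10⁵ = 3.0×10⁵ J.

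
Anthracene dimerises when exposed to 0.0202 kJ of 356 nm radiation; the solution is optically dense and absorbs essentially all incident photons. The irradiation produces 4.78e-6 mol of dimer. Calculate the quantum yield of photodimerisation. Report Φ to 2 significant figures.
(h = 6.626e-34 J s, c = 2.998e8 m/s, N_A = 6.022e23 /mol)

Φ = 0.080

Photon energy at 356 nm: hc/λ = (6.626e-34)(2.998e8)/(356e-9) = 5.580e-19 J.
Incident energy: 0.0202 kJ = 20.2 J.
Photons incident: 20.2 / 5.580e-19 = 3.620e19, i.e. 3.620e19/6.022e23 = 6.011e-5 mol.
Φ = 4.78e-6 mol / 6.011e-5 mol photons = 0.080.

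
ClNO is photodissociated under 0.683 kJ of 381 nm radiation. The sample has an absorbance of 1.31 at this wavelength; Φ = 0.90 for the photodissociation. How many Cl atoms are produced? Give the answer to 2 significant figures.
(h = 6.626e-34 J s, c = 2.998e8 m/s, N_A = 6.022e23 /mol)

1.1e21 atoms

Photon energy at 381 nm: hc/λ = (6.626e-34)(2.998e8)/(381e-9) = 5.214e-19 J.
Incident energy: 0.683 kJ = 683 J.
Photons incident: 683 / 5.214e-19 = 1.310e21, i.e. 1.310e21/6.022e23 = 0.002175 mol.
Fraction absorbed: 1 − 10^(−1.31) = 0.9510.
Photons absorbed: 0.9510 × 0.002175 = 0.002068 mol.
Product: Φ × n_abs = 0.90 × 0.002068 = 0.001861 mol.
As a count: 0.001861 × 6.022e23 = 1.1e21.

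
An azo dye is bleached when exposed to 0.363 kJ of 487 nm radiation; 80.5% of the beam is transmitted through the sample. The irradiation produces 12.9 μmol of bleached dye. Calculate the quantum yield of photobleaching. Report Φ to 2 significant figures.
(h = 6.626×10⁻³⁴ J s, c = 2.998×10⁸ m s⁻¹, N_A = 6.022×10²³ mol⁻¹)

Φ = 0.045

Product: 12.9 μmol = 1.29×10⁻⁵ mol.
Photon energy at 487 nm: hc/λ = (6.626×10⁻³⁴)(2.998×10⁸)/(487×10⁻⁹) = 4.079×10⁻¹⁹ J.
Incident energy: 0.363 kJ = 363 J.
Photons incident: 363 / 4.079×10⁻¹⁹ = 8.899×10²⁰, i.e. 8.899×10²⁰/6.022×10²³ = 0.001478 mol.
Fraction absorbed: 1 − 80.5/100 = 0.1950.
Photons absorbed: 0.1950 × 0.001478 = 2.882×10⁻⁴ mol.
Φ = 1.29×10⁻⁵ mol / 2.882×10⁻⁴ mol photons = 0.045.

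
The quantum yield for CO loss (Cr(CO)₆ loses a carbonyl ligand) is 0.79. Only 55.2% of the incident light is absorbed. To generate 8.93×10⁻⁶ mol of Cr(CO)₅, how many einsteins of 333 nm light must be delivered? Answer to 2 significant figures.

Photons that must be absorbed: 8.93×10⁻⁶ / 0.79 = 1.130×10⁻⁵ mol.
Incident photons needed: 1.130×10⁻⁵ / 0.552 = 2.047×10⁻⁵ mol.

2.0×10⁻⁵ einstein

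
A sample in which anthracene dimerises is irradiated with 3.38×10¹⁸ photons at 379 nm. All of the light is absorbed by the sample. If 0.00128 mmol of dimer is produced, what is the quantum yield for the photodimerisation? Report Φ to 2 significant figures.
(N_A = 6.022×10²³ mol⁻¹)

Φ = 0.23

Product: 0.00128 mmol = 1.28×10⁻⁶ mol.
Moles of photons: 3.38×10¹⁸ / 6.022×10²³ = 5.613×10⁻⁶ mol.
Φ = 1.28×10⁻⁶ mol / 5.613×10⁻⁶ mol photons = 0.23.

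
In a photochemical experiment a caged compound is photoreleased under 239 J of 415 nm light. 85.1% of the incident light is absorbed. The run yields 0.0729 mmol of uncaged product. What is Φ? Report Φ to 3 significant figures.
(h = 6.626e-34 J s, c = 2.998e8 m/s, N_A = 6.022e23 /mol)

Product: 0.0729 mmol = 7.29e-5 mol.
Photon energy at 415 nm: hc/λ = (6.626e-34)(2.998e8)/(415e-9) = 4.787e-19 J.
Photons incident: 239 / 4.787e-19 = 4.993e20, i.e. 4.993e20/6.022e23 = 8.291e-4 mol.
Photons absorbed: 0.851 × 8.291e-4 = 7.056e-4 mol.
Φ = 7.29e-5 mol / 7.056e-4 mol photons = 0.103.

Φ = 0.103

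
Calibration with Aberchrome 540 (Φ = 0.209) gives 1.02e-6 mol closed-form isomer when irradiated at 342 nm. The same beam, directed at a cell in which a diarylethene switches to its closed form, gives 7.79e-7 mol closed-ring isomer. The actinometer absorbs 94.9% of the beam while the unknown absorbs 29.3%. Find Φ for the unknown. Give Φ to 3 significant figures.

Photons absorbed by the actinometer: 1.02e-6 / 0.209 = 4.880e-6 mol.
Incident flux: 4.880e-6 / 0.949 = 5.142e-6 einstein.
Absorbed by unknown: 0.293 × 5.142e-6 = 1.507e-6 mol.
Φ(unknown) = 7.79e-7 / 1.507e-6 = 0.517.

Φ = 0.517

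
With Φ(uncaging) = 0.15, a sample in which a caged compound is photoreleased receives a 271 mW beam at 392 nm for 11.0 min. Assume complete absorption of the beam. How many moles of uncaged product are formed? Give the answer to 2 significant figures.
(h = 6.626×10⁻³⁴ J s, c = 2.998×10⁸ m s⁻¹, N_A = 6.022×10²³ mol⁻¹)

Photon energy at 392 nm: hc/λ = (6.626×10⁻³⁴)(2.998×10⁸)/(392×10⁻⁹) = 5.068×10⁻¹⁹ J.
Energy delivered: (271 mW)(660 s) = 178.9 J.
Photons incident: 178.9 / 5.068×10⁻¹⁹ = 3.530×10²⁰, i.e. 3.530×10²⁰/6.022×10²³ = 5.862×10⁻⁴ mol.
Product: Φ × n_abs = 0.15 × 5.862×10⁻⁴ = 8.793×10⁻⁵ mol.

8.8×10⁻⁵ mol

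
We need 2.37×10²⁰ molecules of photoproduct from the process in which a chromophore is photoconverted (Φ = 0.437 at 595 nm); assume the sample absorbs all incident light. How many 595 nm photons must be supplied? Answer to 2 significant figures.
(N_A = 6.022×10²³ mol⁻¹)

Product: 2.37×10²⁰ / 6.022×10²³ = 3.936×10⁻⁴ mol.
Photons that must be absorbed: 3.936×10⁻⁴ / 0.437 = 9.007×10⁻⁴ mol.
Photon count: 9.007×10⁻⁴ × 6.022×10²³ = 5.4×10²⁰.

5.4×10²⁰ photons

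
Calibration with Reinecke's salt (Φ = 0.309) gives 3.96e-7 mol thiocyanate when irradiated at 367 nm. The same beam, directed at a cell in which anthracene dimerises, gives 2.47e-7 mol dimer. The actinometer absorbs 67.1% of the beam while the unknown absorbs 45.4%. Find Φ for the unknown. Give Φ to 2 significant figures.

Φ = 0.28

Photons absorbed by the actinometer: 3.96e-7 / 0.309 = 1.282e-6 mol.
Incident flux: 1.282e-6 / 0.671 = 1.911e-6 einstein.
Absorbed by unknown: 0.454 × 1.911e-6 = 8.676e-7 mol.
Φ(unknown) = 2.47e-7 / 8.676e-7 = 0.28.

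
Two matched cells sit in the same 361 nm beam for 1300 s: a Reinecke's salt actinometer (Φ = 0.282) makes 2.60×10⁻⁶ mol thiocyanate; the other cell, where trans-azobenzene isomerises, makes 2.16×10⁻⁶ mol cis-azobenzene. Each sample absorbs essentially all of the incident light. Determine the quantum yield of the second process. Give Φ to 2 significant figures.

Φ = 0.23

Photons absorbed by the actinometer: 2.60×10⁻⁶ / 0.282 = 9.220×10⁻⁶ mol.
Φ(unknown) = 2.16×10⁻⁶ / 9.220×10⁻⁶ = 0.23.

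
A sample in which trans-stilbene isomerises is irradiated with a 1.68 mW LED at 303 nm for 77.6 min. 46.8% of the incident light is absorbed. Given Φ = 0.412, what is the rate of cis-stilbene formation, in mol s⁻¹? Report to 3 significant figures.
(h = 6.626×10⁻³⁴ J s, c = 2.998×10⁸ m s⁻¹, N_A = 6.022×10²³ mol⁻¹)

Photon energy at 303 nm: hc/λ = (6.626×10⁻³⁴)(2.998×10⁸)/(303×10⁻⁹) = 6.556×10⁻¹⁹ J.
Energy delivered: (1.68 mW)(4656 s) = 7.822 J.
Photons incident: 7.822 / 6.556×10⁻¹⁹ = 1.193×10¹⁹, i.e. 1.193×10¹⁹/6.022×10²³ = 1.981×10⁻⁵ mol.
Photons absorbed: 0.468 × 1.981×10⁻⁵ = 9.271×10⁻⁶ mol.
Product formed: 0.412 × 9.271×10⁻⁶ = 3.820×10⁻⁶ mol.
Rate: 3.820×10⁻⁶ / 4656 s = 8.20×10⁻¹⁰ mol s⁻¹.

8.20×10⁻¹⁰ mol s⁻¹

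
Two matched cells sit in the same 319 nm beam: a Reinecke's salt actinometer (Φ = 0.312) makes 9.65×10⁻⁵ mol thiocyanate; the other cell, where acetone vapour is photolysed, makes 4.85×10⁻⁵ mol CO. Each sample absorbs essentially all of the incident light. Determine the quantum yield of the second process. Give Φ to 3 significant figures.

Φ = 0.157

Photons absorbed by the actinometer: 9.65×10⁻⁵ / 0.312 = 3.093×10⁻⁴ mol.
Φ(unknown) = 4.85×10⁻⁵ / 3.093×10⁻⁴ = 0.157.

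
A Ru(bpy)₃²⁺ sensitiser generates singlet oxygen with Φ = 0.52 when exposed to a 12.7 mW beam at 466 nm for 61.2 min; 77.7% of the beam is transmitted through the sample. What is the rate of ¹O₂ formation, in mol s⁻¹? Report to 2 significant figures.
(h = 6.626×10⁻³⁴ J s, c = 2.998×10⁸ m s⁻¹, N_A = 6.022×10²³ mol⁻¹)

Photon energy at 466 nm: hc/λ = (6.626×10⁻³⁴)(2.998×10⁸)/(466×10⁻⁹) = 4.263×10⁻¹⁹ J.
Energy delivered: (12.7 mW)(3672 s) = 46.63 J.
Photons incident: 46.63 / 4.263×10⁻¹⁹ = 1.094×10²⁰, i.e. 1.094×10²⁰/6.022×10²³ = 1.817×10⁻⁴ mol.
Fraction absorbed: 1 − 77.7/100 = 0.2230.
Photons absorbed: 0.2230 × 1.817×10⁻⁴ = 4.052×10⁻⁵ mol.
Product formed: 0.52 × 4.052×10⁻⁵ = 2.107×10⁻⁵ mol.
Rate: 2.107×10⁻⁵ / 3672 s = 5.7×10⁻⁹ mol s⁻¹.

5.7×10⁻⁹ mol s⁻¹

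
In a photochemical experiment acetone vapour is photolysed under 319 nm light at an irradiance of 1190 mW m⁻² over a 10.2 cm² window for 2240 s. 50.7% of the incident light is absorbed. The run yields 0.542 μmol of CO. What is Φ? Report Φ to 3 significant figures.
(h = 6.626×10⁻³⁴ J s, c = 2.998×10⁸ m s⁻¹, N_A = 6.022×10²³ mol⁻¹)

Product: 0.542 μmol = 5.42×10⁻⁷ mol.
Photon energy at 319 nm: hc/λ = (6.626×10⁻³⁴)(2.998×10⁸)/(319×10⁻⁹) = 6.227×10⁻¹⁹ J.
Energy delivered: (1190 mW m⁻²)(10.2×10⁻⁴ m²)(2240 s) = 2.719 J.
Photons incident: 2.719 / 6.227×10⁻¹⁹ = 4.366×10¹⁸, i.e. 4.366×10¹⁸/6.022×10²³ = 7.250×10⁻⁶ mol.
Photons absorbed: 0.507 × 7.250×10⁻⁶ = 3.676×10⁻⁶ mol.
Φ = 5.42×10⁻⁷ mol / 3.676×10⁻⁶ mol photons = 0.147.

Φ = 0.147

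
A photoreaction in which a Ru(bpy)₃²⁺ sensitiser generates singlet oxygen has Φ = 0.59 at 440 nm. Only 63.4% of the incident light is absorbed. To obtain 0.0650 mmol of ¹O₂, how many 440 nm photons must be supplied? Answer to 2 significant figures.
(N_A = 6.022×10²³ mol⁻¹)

Product: 0.0650 mmol = 6.50×10⁻⁵ mol.
Photons that must be absorbed: 6.50×10⁻⁵ / 0.59 = 1.102×10⁻⁴ mol.
Incident photons needed: 1.102×10⁻⁴ / 0.634 = 1.738×10⁻⁴ mol.
Photon count: 1.738×10⁻⁴ × 6.022×10²³ = 1.0×10²⁰.

1.0×10²⁰ photons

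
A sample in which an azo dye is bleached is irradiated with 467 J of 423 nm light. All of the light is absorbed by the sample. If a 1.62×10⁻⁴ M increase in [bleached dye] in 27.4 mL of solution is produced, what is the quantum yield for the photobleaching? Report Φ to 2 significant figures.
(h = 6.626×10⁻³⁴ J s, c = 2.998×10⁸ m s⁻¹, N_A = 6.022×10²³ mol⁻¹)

Φ = 0.0027

Product: (1.62×10⁻⁴ M)(0.0274 L) = 4.439×10⁻⁶ mol.
Photon energy at 423 nm: hc/λ = (6.626×10⁻³⁴)(2.998×10⁸)/(423×10⁻⁹) = 4.696×10⁻¹⁹ J.
Photons incident: 467 / 4.696×10⁻¹⁹ = 9.945×10²⁰, i.e. 9.945×10²⁰/6.022×10²³ = 0.001651 mol.
Φ = 4.439×10⁻⁶ mol / 0.001651 mol photons = 0.0027.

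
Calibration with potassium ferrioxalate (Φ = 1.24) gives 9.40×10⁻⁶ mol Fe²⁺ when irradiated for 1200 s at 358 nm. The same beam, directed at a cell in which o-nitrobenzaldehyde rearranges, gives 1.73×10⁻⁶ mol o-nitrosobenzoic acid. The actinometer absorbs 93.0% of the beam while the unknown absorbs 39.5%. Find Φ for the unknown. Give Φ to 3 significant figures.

Φ = 0.537

Photons absorbed by the actinometer: 9.40×10⁻⁶ / 1.24 = 7.581×10⁻⁶ mol.
Incident flux: 7.581×10⁻⁶ / 0.930 = 8.152×10⁻⁶ einstein.
Absorbed by unknown: 0.395 × 8.152×10⁻⁶ = 3.220×10⁻⁶ mol.
Φ(unknown) = 1.73×10⁻⁶ / 3.220×10⁻⁶ = 0.537.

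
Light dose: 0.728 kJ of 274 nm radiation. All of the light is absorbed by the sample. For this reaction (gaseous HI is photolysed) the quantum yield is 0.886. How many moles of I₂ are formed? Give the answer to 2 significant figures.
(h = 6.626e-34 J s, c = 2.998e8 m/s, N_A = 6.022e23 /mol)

0.0015 mol

Photon energy at 274 nm: hc/λ = (6.626e-34)(2.998e8)/(274e-9) = 7.250e-19 J.
Incident energy: 0.728 kJ = 728 J.
Photons incident: 728 / 7.250e-19 = 1.004e21, i.e. 1.004e21/6.022e23 = 0.001667 mol.
Product: Φ × n_abs = 0.886 × 0.001667 = 0.001477 mol.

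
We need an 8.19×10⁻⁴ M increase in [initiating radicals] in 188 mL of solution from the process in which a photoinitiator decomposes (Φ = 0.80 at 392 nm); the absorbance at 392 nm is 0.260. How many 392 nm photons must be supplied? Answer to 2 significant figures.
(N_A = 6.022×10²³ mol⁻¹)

2.6×10²⁰ photons

Product: (8.19×10⁻⁴ M)(0.188 L) = 1.540×10⁻⁴ mol.
Photons that must be absorbed: 1.540×10⁻⁴ / 0.80 = 1.925×10⁻⁴ mol.
Fraction absorbed: 1 − 10^(−0.260) = 0.4505.
Incident photons needed: 1.925×10⁻⁴ / 0.4505 = 4.273×10⁻⁴ mol.
Photon count: 4.273×10⁻⁴ × 6.022×10²³ = 2.6×10²⁰.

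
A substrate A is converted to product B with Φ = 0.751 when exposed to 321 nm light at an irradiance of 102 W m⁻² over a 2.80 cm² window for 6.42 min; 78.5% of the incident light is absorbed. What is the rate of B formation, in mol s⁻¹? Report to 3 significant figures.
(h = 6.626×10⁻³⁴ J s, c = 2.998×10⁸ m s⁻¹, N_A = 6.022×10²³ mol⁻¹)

4.52×10⁻⁸ mol s⁻¹

Photon energy at 321 nm: hc/λ = (6.626×10⁻³⁴)(2.998×10⁸)/(321×10⁻⁹) = 6.188×10⁻¹⁹ J.
Energy delivered: (102 W m⁻²)(2.80×10⁻⁴ m²)(385.2 s) = 11.00 J.
Photons incident: 11.00 / 6.188×10⁻¹⁹ = 1.778×10¹⁹, i.e. 1.778×10¹⁹/6.022×10²³ = 2.953×10⁻⁵ mol.
Photons absorbed: 0.785 × 2.953×10⁻⁵ = 2.318×10⁻⁵ mol.
Product formed: 0.751 × 2.318×10⁻⁵ = 1.741×10⁻⁵ mol.
Rate: 1.741×10⁻⁵ / 385.2 s = 4.52×10⁻⁸ mol s⁻¹.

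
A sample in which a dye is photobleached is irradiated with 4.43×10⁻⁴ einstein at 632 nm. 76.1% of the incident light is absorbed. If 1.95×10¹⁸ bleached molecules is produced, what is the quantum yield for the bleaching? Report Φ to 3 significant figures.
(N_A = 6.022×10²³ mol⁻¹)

Product: 1.95×10¹⁸ / 6.022×10²³ = 3.238×10⁻⁶ mol.
Photons absorbed: 0.761 × 4.43×10⁻⁴ = 3.371×10⁻⁴ mol.
Φ = 3.238×10⁻⁶ mol / 3.371×10⁻⁴ mol photons = 0.00961.

Φ = 0.00961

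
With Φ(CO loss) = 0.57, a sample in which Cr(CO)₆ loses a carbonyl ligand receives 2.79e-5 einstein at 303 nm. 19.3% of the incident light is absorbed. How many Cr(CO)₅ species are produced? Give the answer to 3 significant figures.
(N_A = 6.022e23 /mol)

1.85e18 species

Photons absorbed: 0.193 × 2.79e-5 = 5.385e-6 mol.
Product: Φ × n_abs = 0.57 × 5.385e-6 = 3.069e-6 mol.
As a count: 3.069e-6 × 6.022e23 = 1.85e18.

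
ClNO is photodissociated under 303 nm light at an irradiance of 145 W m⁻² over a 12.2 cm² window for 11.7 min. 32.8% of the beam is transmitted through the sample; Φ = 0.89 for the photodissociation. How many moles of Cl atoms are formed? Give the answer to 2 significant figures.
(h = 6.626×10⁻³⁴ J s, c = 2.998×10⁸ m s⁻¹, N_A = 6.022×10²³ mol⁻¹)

Photon energy at 303 nm: hc/λ = (6.626×10⁻³⁴)(2.998×10⁸)/(303×10⁻⁹) = 6.556×10⁻¹⁹ J.
Energy delivered: (145 W m⁻²)(12.2×10⁻⁴ m²)(702 s) = 124.2 J.
Photons incident: 124.2 / 6.556×10⁻¹⁹ = 1.894×10²⁰, i.e. 1.894×10²⁰/6.022×10²³ = 3.145×10⁻⁴ mol.
Fraction absorbed: 1 − 32.8/100 = 0.6720.
Photons absorbed: 0.6720 × 3.145×10⁻⁴ = 2.113×10⁻⁴ mol.
Product: Φ × n_abs = 0.89 × 2.113×10⁻⁴ = 1.881×10⁻⁴ mol.

1.9×10⁻⁴ mol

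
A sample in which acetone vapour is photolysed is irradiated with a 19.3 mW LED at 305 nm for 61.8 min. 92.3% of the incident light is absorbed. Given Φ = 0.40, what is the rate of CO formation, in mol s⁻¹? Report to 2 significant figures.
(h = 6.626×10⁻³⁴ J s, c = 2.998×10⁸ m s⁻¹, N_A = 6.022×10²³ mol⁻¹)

Photon energy at 305 nm: hc/λ = (6.626×10⁻³⁴)(2.998×10⁸)/(305×10⁻⁹) = 6.513×10⁻¹⁹ J.
Energy delivered: (19.3 mW)(3708 s) = 71.56 J.
Photons incident: 71.56 / 6.513×10⁻¹⁹ = 1.099×10²⁰, i.e. 1.099×10²⁰/6.022×10²³ = 1.825×10⁻⁴ mol.
Photons absorbed: 0.923 × 1.825×10⁻⁴ = 1.684×10⁻⁴ mol.
Product formed: 0.40 × 1.684×10⁻⁴ = 6.736×10⁻⁵ mol.
Rate: 6.736×10⁻⁵ / 3708 s = 1.8×10⁻⁸ mol s⁻¹.

1.8×10⁻⁸ mol s⁻¹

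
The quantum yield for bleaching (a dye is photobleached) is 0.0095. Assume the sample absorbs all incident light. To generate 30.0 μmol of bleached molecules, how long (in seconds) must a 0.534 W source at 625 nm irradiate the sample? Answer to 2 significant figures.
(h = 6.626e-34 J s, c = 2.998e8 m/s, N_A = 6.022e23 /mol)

Product: 30.0 μmol = 3.00e-5 mol.
Photons that must be absorbed: 3.00e-5 / 0.0095 = 0.003158 mol.
Photon energy: hc/λ = 3.178e-19 J; per mole, 1.914e5 J mol⁻¹.
Energy required: 0.003158 × 1.914e5 = 604.4 J.
Time: 604.4 J / 0.534 W = 1100 s.

t ≈ 1100 s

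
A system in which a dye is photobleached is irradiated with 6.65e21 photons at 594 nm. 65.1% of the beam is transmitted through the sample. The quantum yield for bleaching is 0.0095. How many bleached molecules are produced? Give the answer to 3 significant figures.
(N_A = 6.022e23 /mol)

Moles of photons: 6.65e21 / 6.022e23 = 0.01104 mol.
Fraction absorbed: 1 − 65.1/100 = 0.3490.
Photons absorbed: 0.3490 × 0.01104 = 0.003853 mol.
Product: Φ × n_abs = 0.0095 × 0.003853 = 3.660e-5 mol.
As a count: 3.660e-5 × 6.022e23 = 2.20e19.

2.20e19 bleached molecules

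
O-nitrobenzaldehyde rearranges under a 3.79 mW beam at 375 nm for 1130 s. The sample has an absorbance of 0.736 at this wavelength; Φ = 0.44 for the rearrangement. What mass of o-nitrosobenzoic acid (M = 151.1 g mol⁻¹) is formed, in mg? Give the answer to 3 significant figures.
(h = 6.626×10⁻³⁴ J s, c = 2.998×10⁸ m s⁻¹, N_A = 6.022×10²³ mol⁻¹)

0.729 mg

Photon energy at 375 nm: hc/λ = (6.626×10⁻³⁴)(2.998×10⁸)/(375×10⁻⁹) = 5.297×10⁻¹⁹ J.
Energy delivered: (3.79 mW)(1130 s) = 4.283 J.
Photons incident: 4.283 / 5.297×10⁻¹⁹ = 8.086×10¹⁸, i.e. 8.086×10¹⁸/6.022×10²³ = 1.343×10⁻⁵ mol.
Fraction absorbed: 1 − 10^(−0.736) = 0.8163.
Photons absorbed: 0.8163 × 1.343×10⁻⁵ = 1.096×10⁻⁵ mol.
Product: Φ × n_abs = 0.44 × 1.096×10⁻⁵ = 4.822×10⁻⁶ mol.
Mass: 4.822×10⁻⁶ × 151.1 = 7.286×10⁻⁴ g = 0.729 mg.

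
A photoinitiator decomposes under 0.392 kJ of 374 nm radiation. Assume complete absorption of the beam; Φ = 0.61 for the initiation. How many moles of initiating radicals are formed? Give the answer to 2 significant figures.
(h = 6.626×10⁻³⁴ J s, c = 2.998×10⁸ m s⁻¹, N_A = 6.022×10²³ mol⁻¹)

7.5×10⁻⁴ mol

Photon energy at 374 nm: hc/λ = (6.626×10⁻³⁴)(2.998×10⁸)/(374×10⁻⁹) = 5.311×10⁻¹⁹ J.
Incident energy: 0.392 kJ = 392 J.
Photons incident: 392 / 5.311×10⁻¹⁹ = 7.381×10²⁰, i.e. 7.381×10²⁰/6.022×10²³ = 0.001226 mol.
Product: Φ × n_abs = 0.61 × 0.001226 = 7.479×10⁻⁴ mol.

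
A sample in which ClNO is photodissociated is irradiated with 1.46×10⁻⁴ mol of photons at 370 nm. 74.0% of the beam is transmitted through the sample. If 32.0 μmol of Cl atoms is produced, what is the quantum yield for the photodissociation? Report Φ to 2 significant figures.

Φ = 0.84

Product: 32.0 μmol = 3.20×10⁻⁵ mol.
Fraction absorbed: 1 − 74.0/100 = 0.2600.
Photons absorbed: 0.2600 × 1.46×10⁻⁴ = 3.796×10⁻⁵ mol.
Φ = 3.20×10⁻⁵ mol / 3.796×10⁻⁵ mol photons = 0.84.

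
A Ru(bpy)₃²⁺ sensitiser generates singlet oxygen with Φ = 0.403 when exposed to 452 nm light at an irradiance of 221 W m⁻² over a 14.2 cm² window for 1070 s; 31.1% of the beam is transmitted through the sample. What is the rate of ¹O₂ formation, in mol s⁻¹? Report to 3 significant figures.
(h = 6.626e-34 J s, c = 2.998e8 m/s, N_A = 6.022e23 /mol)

3.29e-7 mol s⁻¹

Photon energy at 452 nm: hc/λ = (6.626e-34)(2.998e8)/(452e-9) = 4.395e-19 J.
Energy delivered: (221 W m⁻²)(14.2e-4 m²)(1070 s) = 335.8 J.
Photons incident: 335.8 / 4.395e-19 = 7.641e20, i.e. 7.641e20/6.022e23 = 0.001269 mol.
Fraction absorbed: 1 − 31.1/100 = 0.6890.
Photons absorbed: 0.6890 × 0.001269 = 8.743e-4 mol.
Product formed: 0.403 × 8.743e-4 = 3.523e-4 mol.
Rate: 3.523e-4 / 1070 s = 3.29e-7 mol s⁻¹.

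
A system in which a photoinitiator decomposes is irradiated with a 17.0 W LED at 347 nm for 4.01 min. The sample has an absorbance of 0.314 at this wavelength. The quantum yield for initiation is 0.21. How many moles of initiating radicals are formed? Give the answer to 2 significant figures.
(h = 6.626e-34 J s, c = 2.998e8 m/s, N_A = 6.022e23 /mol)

0.0013 mol

Photon energy at 347 nm: hc/λ = (6.626e-34)(2.998e8)/(347e-9) = 5.725e-19 J.
Energy delivered: (17.0 W)(240.6 s) = 4090 J.
Photons incident: 4090 / 5.725e-19 = 7.144e21, i.e. 7.144e21/6.022e23 = 0.01186 mol.
Fraction absorbed: 1 − 10^(−0.314) = 0.5147.
Photons absorbed: 0.5147 × 0.01186 = 0.006104 mol.
Product: Φ × n_abs = 0.21 × 0.006104 = 0.001282 mol.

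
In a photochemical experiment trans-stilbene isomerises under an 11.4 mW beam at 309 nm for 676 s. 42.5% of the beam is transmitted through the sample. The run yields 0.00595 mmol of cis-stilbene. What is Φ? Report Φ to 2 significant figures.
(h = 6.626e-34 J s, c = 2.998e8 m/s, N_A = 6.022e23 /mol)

Product: 0.00595 mmol = 5.95e-6 mol.
Photon energy at 309 nm: hc/λ = (6.626e-34)(2.998e8)/(309e-9) = 6.429e-19 J.
Energy delivered: (11.4 mW)(676 s) = 7.706 J.
Photons incident: 7.706 / 6.429e-19 = 1.199e19, i.e. 1.199e19/6.022e23 = 1.991e-5 mol.
Fraction absorbed: 1 − 42.5/100 = 0.5750.
Photons absorbed: 0.5750 × 1.991e-5 = 1.145e-5 mol.
Φ = 5.95e-6 mol / 1.145e-5 mol photons = 0.52.

Φ = 0.52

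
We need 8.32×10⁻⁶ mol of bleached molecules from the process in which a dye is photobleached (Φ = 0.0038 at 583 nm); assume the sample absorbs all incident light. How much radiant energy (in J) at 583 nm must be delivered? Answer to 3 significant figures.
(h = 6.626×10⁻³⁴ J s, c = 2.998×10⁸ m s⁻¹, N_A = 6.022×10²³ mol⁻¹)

449 J

Photons that must be absorbed: 8.32×10⁻⁶ / 0.0038 = 0.002189 mol.
Photon energy: hc/λ = 3.407×10⁻¹⁹ J; per mole, 2.052×10⁵ J mol⁻¹.
Energy required: 0.002189 × 2.052×10⁵ = 449 J.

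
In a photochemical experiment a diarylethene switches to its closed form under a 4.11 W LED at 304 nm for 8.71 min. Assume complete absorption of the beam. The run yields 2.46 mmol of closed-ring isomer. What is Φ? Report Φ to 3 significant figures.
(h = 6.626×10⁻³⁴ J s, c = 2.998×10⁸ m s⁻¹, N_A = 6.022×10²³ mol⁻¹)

Product: 2.46 mmol = 0.00246 mol.
Photon energy at 304 nm: hc/λ = (6.626×10⁻³⁴)(2.998×10⁸)/(304×10⁻⁹) = 6.534×10⁻¹⁹ J.
Energy delivered: (4.11 W)(522.6 s) = 2148 J.
Photons incident: 2148 / 6.534×10⁻¹⁹ = 3.287×10²¹, i.e. 3.287×10²¹/6.022×10²³ = 0.005458 mol.
Φ = 0.00246 mol / 0.005458 mol photons = 0.451.

Φ = 0.451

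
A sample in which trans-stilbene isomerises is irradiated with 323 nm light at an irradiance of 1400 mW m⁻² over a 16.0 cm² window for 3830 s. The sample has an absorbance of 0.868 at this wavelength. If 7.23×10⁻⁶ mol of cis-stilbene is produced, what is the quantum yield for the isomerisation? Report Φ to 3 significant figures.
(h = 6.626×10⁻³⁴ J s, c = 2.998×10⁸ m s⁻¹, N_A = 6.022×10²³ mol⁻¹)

Photon energy at 323 nm: hc/λ = (6.626×10⁻³⁴)(2.998×10⁸)/(323×10⁻⁹) = 6.150×10⁻¹⁹ J.
Energy delivered: (1400 mW m⁻²)(16.0×10⁻⁴ m²)(3830 s) = 8.579 J.
Photons incident: 8.579 / 6.150×10⁻¹⁹ = 1.395×10¹⁹, i.e. 1.395×10¹⁹/6.022×10²³ = 2.317×10⁻⁵ mol.
Fraction absorbed: 1 − 10^(−0.868) = 0.8645.
Photons absorbed: 0.8645 × 2.317×10⁻⁵ = 2.003×10⁻⁵ mol.
Φ = 7.23×10⁻⁶ mol / 2.003×10⁻⁵ mol photons = 0.361.

Φ = 0.361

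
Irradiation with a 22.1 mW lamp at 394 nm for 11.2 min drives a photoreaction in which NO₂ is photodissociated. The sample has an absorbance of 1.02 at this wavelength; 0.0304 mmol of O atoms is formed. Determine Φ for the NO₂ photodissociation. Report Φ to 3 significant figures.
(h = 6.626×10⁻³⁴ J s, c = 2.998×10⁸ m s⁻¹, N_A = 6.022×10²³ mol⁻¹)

Product: 0.0304 mmol = 3.04×10⁻⁵ mol.
Photon energy at 394 nm: hc/λ = (6.626×10⁻³⁴)(2.998×10⁸)/(394×10⁻⁹) = 5.042×10⁻¹⁹ J.
Energy delivered: (22.1 mW)(672 s) = 14.85 J.
Photons incident: 14.85 / 5.042×10⁻¹⁹ = 2.945×10¹⁹, i.e. 2.945×10¹⁹/6.022×10²³ = 4.890×10⁻⁵ mol.
Fraction absorbed: 1 − 10^(−1.02) = 0.9045.
Photons absorbed: 0.9045 × 4.890×10⁻⁵ = 4.423×10⁻⁵ mol.
Φ = 3.04×10⁻⁵ mol / 4.423×10⁻⁵ mol photons = 0.687.

Φ = 0.687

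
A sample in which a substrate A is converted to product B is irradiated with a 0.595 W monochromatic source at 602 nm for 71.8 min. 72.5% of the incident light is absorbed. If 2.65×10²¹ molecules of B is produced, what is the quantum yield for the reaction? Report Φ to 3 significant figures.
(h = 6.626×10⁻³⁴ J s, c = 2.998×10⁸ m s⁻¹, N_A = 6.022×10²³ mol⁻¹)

Product: 2.65×10²¹ / 6.022×10²³ = 0.004401 mol.
Photon energy at 602 nm: hc/λ = (6.626×10⁻³⁴)(2.998×10⁸)/(602×10⁻⁹) = 3.300×10⁻¹⁹ J.
Energy delivered: (0.595 W)(4308 s) = 2563 J.
Photons incident: 2563 / 3.300×10⁻¹⁹ = 7.767×10²¹, i.e. 7.767×10²¹/6.022×10²³ = 0.01290 mol.
Photons absorbed: 0.725 × 0.01290 = 0.009353 mol.
Φ = 0.004401 mol / 0.009353 mol photons = 0.471.

Φ = 0.471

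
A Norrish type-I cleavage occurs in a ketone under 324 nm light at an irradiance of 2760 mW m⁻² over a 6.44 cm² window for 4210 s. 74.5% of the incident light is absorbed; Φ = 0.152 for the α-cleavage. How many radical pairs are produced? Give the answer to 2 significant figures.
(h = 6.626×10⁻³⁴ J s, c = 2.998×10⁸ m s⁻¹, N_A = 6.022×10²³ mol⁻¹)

Photon energy at 324 nm: hc/λ = (6.626×10⁻³⁴)(2.998×10⁸)/(324×10⁻⁹) = 6.131×10⁻¹⁹ J.
Energy delivered: (2760 mW m⁻²)(6.44×10⁻⁴ m²)(4210 s) = 7.483 J.
Photons incident: 7.483 / 6.131×10⁻¹⁹ = 1.221×10¹⁹, i.e. 1.221×10¹⁹/6.022×10²³ = 2.028×10⁻⁵ mol.
Photons absorbed: 0.745 × 2.028×10⁻⁵ = 1.511×10⁻⁵ mol.
Product: Φ × n_abs = 0.152 × 1.511×10⁻⁵ = 2.297×10⁻⁶ mol.
As a count: 2.297×10⁻⁶ × 6.022×10²³ = 1.4×10¹⁸.

1.4×10¹⁸ radical pairs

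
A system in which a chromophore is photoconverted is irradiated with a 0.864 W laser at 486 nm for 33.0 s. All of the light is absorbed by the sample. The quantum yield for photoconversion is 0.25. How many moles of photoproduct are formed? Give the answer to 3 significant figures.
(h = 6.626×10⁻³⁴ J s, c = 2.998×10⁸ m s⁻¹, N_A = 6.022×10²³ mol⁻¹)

Photon energy at 486 nm: hc/λ = (6.626×10⁻³⁴)(2.998×10⁸)/(486×10⁻⁹) = 4.087×10⁻¹⁹ J.
Energy delivered: (0.864 W)(33 s) = 28.51 J.
Photons incident: 28.51 / 4.087×10⁻¹⁹ = 6.976×10¹⁹, i.e. 6.976×10¹⁹/6.022×10²³ = 1.158×10⁻⁴ mol.
Product: Φ × n_abs = 0.25 × 1.158×10⁻⁴ = 2.895×10⁻⁵ mol.

2.90×10⁻⁵ mol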